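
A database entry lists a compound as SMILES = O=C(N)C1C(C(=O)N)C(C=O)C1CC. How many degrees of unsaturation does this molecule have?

Degree of unsaturation = (number of rings) + (number of π bonds).
Ring closures in the SMILES: 1.
π bonds: 3 double bonds (each 1 DoU) → 3 DoU from unsaturation.
Total DoU = 1 + 3 = 4.

4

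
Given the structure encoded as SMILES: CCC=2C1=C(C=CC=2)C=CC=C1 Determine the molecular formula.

C12H12

Walk through each heavy atom and fill implicit hydrogens from standard valence (C 4, N 3, O 2, S 2, halogen 1):
  atom 1: C, bond orders sum to 1 (valence 4) → 3 H
  atom 2: C, bond orders sum to 2 (valence 4) → 2 H
  atom 3: C, bond orders sum to 4 (valence 4) → 0 H
  atom 4: C, bond orders sum to 4 (valence 4) → 0 H
  atom 5: C, bond orders sum to 4 (valence 4) → 0 H
  atom 6: C, bond orders sum to 3 (valence 4) → 1 H
  atom 7: C, bond orders sum to 3 (valence 4) → 1 H
  atom 8: C, bond orders sum to 3 (valence 4) → 1 H
  atom 9: C, bond orders sum to 3 (valence 4) → 1 H
  atom 10: C, bond orders sum to 3 (valence 4) → 1 H
  atom 11: C, bond orders sum to 3 (valence 4) → 1 H
  atom 12: C, bond orders sum to 3 (valence 4) → 1 H
Totals → C:12, H:12.
In Hill order: C12H12.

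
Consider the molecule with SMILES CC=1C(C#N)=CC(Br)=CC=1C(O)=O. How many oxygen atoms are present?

2

Scan the SMILES for O atoms (remember two-letter symbols like Cl and Br are single atoms).
Oxygen count: 2.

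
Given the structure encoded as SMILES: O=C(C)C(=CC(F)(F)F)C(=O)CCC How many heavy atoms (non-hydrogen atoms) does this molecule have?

14

Every atom symbol written in the SMILES (organic subset) is one heavy atom; implicit H are not written.
Heavy atoms by element → C:9, F:3, O:2.
Total: 14.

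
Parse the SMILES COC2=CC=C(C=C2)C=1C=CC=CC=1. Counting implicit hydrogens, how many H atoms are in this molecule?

12

Walk through each heavy atom and fill implicit hydrogens from standard valence (C 4, N 3, O 2, S 2, halogen 1):
  atom 1: C, bond orders sum to 1 (valence 4) → 3 H
  atom 2: O, bond orders sum to 2 (valence 2) → 0 H
  atom 3: C, bond orders sum to 4 (valence 4) → 0 H
  atom 4: C, bond orders sum to 3 (valence 4) → 1 H
  atom 5: C, bond orders sum to 3 (valence 4) → 1 H
  atom 6: C, bond orders sum to 4 (valence 4) → 0 H
  atom 7: C, bond orders sum to 3 (valence 4) → 1 H
  atom 8: C, bond orders sum to 3 (valence 4) → 1 H
  atom 9: C, bond orders sum to 4 (valence 4) → 0 H
  atom 10: C, bond orders sum to 3 (valence 4) → 1 H
  atom 11: C, bond orders sum to 3 (valence 4) → 1 H
  atom 12: C, bond orders sum to 3 (valence 4) → 1 H
  atom 13: C, bond orders sum to 3 (valence 4) → 1 H
  atom 14: C, bond orders sum to 3 (valence 4) → 1 H
Total hydrogens: 12.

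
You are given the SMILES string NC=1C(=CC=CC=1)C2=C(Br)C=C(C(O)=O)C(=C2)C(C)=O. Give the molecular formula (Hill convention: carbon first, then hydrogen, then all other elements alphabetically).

Walk through each heavy atom and fill implicit hydrogens from standard valence (C 4, N 3, O 2, S 2, halogen 1):
  atom 1: N, bond orders sum to 1 (valence 3) → 2 H
  atom 2: C, bond orders sum to 4 (valence 4) → 0 H
  atom 3: C, bond orders sum to 4 (valence 4) → 0 H
  atom 4: C, bond orders sum to 3 (valence 4) → 1 H
  atom 5: C, bond orders sum to 3 (valence 4) → 1 H
  atom 6: C, bond orders sum to 3 (valence 4) → 1 H
  atom 7: C, bond orders sum to 3 (valence 4) → 1 H
  atom 8: C, bond orders sum to 4 (valence 4) → 0 H
  atom 9: C, bond orders sum to 4 (valence 4) → 0 H
  atom 10: Br (halogen, monovalent) → 0 H
  atom 11: C, bond orders sum to 3 (valence 4) → 1 H
  atom 12: C, bond orders sum to 4 (valence 4) → 0 H
  atom 13: C, bond orders sum to 4 (valence 4) → 0 H
  atom 14: O, bond orders sum to 1 (valence 2) → 1 H
  atom 15: O, bond orders sum to 2 (valence 2) → 0 H
  atom 16: C, bond orders sum to 4 (valence 4) → 0 H
  atom 17: C, bond orders sum to 3 (valence 4) → 1 H
  atom 18: C, bond orders sum to 4 (valence 4) → 0 H
  atom 19: C, bond orders sum to 1 (valence 4) → 3 H
  atom 20: O, bond orders sum to 2 (valence 2) → 0 H
Totals → C:15, H:12, Br:1, N:1, O:3.
In Hill order: C15H12BrNO3.

C15H12BrNO3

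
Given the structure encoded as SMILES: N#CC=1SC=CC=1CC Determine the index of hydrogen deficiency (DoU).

Molecular formula: C7H7NS.
DoU = (2C + 2 + N − H − X) / 2, where X is the halogen count and O/S are ignored.
    = (2·7 + 2 + 1 − 7 − 0) / 2 = 10 / 2 = 5.

5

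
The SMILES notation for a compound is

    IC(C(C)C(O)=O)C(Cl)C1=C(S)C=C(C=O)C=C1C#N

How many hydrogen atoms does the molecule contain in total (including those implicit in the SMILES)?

Walk through each heavy atom and fill implicit hydrogens from standard valence (C 4, N 3, O 2, S 2, halogen 1):
  atom 1: I (halogen, monovalent) → 0 H
  atom 2: C, bond orders sum to 3 (valence 4) → 1 H
  atom 3: C, bond orders sum to 3 (valence 4) → 1 H
  atom 4: C, bond orders sum to 1 (valence 4) → 3 H
  atom 5: C, bond orders sum to 4 (valence 4) → 0 H
  atom 6: O, bond orders sum to 1 (valence 2) → 1 H
  atom 7: O, bond orders sum to 2 (valence 2) → 0 H
  atom 8: C, bond orders sum to 3 (valence 4) → 1 H
  atom 9: Cl (halogen, monovalent) → 0 H
  atom 10: C, bond orders sum to 4 (valence 4) → 0 H
  atom 11: C, bond orders sum to 4 (valence 4) → 0 H
  atom 12: S, bond orders sum to 1 (valence 2) → 1 H
  atom 13: C, bond orders sum to 3 (valence 4) → 1 H
  atom 14: C, bond orders sum to 4 (valence 4) → 0 H
  atom 15: C, bond orders sum to 3 (valence 4) → 1 H
  atom 16: O, bond orders sum to 2 (valence 2) → 0 H
  atom 17: C, bond orders sum to 3 (valence 4) → 1 H
  atom 18: C, bond orders sum to 4 (valence 4) → 0 H
  atom 19: C, bond orders sum to 4 (valence 4) → 0 H
  atom 20: N, bond orders sum to 3 (valence 3) → 0 H
Total hydrogens: 11.

11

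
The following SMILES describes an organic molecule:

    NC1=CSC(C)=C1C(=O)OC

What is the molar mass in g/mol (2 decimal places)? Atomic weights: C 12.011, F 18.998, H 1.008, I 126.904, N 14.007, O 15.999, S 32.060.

171.21 g/mol

First, the molecular formula is C7H9NO2S (counting implicit H from valence).
  C: 7 × 12.011 = 84.077
  H: 9 × 1.008 = 9.072
  N: 1 × 14.007 = 14.007
  O: 2 × 15.999 = 31.998
  S: 1 × 32.060 = 32.060
Sum: 7×12.011 + 9×1.008 + 1×14.007 + 2×15.999 + 1×32.060 = 171.214 → 171.21 g/mol.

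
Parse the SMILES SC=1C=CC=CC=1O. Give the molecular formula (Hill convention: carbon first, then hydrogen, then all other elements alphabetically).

C6H6OS

Walk through each heavy atom and fill implicit hydrogens from standard valence (C 4, N 3, O 2, S 2, halogen 1):
  atom 1: S, bond orders sum to 1 (valence 2) → 1 H
  atom 2: C, bond orders sum to 4 (valence 4) → 0 H
  atom 3: C, bond orders sum to 3 (valence 4) → 1 H
  atom 4: C, bond orders sum to 3 (valence 4) → 1 H
  atom 5: C, bond orders sum to 3 (valence 4) → 1 H
  atom 6: C, bond orders sum to 3 (valence 4) → 1 H
  atom 7: C, bond orders sum to 4 (valence 4) → 0 H
  atom 8: O, bond orders sum to 1 (valence 2) → 1 H
Totals → C:6, H:6, O:1, S:1.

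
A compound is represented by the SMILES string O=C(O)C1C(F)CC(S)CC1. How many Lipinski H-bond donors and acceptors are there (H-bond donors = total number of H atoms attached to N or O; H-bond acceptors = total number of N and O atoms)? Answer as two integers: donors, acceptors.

Donors: find every N or O and count the H atoms it carries.
  atom 1 (O): bond orders sum to 2 → 0 H
  atom 3 (O): bond orders sum to 1 → 1 H
Lipinski HBD = 1.
Acceptors: N atoms = 0, O atoms = 2 → HBA = 2.

1, 2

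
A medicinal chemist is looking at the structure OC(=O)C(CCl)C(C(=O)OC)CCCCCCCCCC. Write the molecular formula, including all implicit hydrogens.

Walk through each heavy atom and fill implicit hydrogens from standard valence (C 4, N 3, O 2, S 2, halogen 1):
  atom 1: O, bond orders sum to 1 (valence 2) → 1 H
  atom 2: C, bond orders sum to 4 (valence 4) → 0 H
  atom 3: O, bond orders sum to 2 (valence 2) → 0 H
  atom 4: C, bond orders sum to 3 (valence 4) → 1 H
  atom 5: C, bond orders sum to 2 (valence 4) → 2 H
  atom 6: Cl (halogen, monovalent) → 0 H
  atom 7: C, bond orders sum to 3 (valence 4) → 1 H
  atom 8: C, bond orders sum to 4 (valence 4) → 0 H
  atom 9: O, bond orders sum to 2 (valence 2) → 0 H
  atom 10: O, bond orders sum to 2 (valence 2) → 0 H
  atom 11: C, bond orders sum to 1 (valence 4) → 3 H
  atom 12: C, bond orders sum to 2 (valence 4) → 2 H
  atom 13: C, bond orders sum to 2 (valence 4) → 2 H
  atom 14: C, bond orders sum to 2 (valence 4) → 2 H
  atom 15: C, bond orders sum to 2 (valence 4) → 2 H
  atom 16: C, bond orders sum to 2 (valence 4) → 2 H
  atom 17: C, bond orders sum to 2 (valence 4) → 2 H
  atom 18: C, bond orders sum to 2 (valence 4) → 2 H
  atom 19: C, bond orders sum to 2 (valence 4) → 2 H
  atom 20: C, bond orders sum to 2 (valence 4) → 2 H
  atom 21: C, bond orders sum to 1 (valence 4) → 3 H
Totals → C:16, H:29, Cl:1, O:4.
In Hill order: C16H29ClO4.

C16H29ClO4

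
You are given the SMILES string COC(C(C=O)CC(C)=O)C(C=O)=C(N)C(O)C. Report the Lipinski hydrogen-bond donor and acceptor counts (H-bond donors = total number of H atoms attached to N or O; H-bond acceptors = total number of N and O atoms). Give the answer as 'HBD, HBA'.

3, 6

Donors: find every N or O and count the H atoms it carries.
  atom 2 (O): bond orders sum to 2 → 0 H
  atom 6 (O): bond orders sum to 2 → 0 H
  atom 10 (O): bond orders sum to 2 → 0 H
  atom 13 (O): bond orders sum to 2 → 0 H
  atom 15 (N): bond orders sum to 1 → 2 H
  atom 17 (O): bond orders sum to 1 → 1 H
Lipinski HBD = 3.
Acceptors: N atoms = 1, O atoms = 5 → HBA = 6.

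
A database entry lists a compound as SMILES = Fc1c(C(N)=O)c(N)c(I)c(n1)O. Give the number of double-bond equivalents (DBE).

Molecular formula: C6H5FIN3O2.
DoU = (2C + 2 + N − H − X) / 2, where X is the halogen count and O/S are ignored.
    = (2·6 + 2 + 3 − 5 − 2) / 2 = 10 / 2 = 5.

5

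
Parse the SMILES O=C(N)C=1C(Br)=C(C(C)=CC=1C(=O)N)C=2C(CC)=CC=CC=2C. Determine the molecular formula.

Walk through each heavy atom and fill implicit hydrogens from standard valence (C 4, N 3, O 2, S 2, halogen 1):
  atom 1: O, bond orders sum to 2 (valence 2) → 0 H
  atom 2: C, bond orders sum to 4 (valence 4) → 0 H
  atom 3: N, bond orders sum to 1 (valence 3) → 2 H
  atom 4: C, bond orders sum to 4 (valence 4) → 0 H
  atom 5: C, bond orders sum to 4 (valence 4) → 0 H
  atom 6: Br (halogen, monovalent) → 0 H
  atom 7: C, bond orders sum to 4 (valence 4) → 0 H
  atom 8: C, bond orders sum to 4 (valence 4) → 0 H
  atom 9: C, bond orders sum to 1 (valence 4) → 3 H
  atom 10: C, bond orders sum to 3 (valence 4) → 1 H
  atom 11: C, bond orders sum to 4 (valence 4) → 0 H
  atom 12: C, bond orders sum to 4 (valence 4) → 0 H
  atom 13: O, bond orders sum to 2 (valence 2) → 0 H
  atom 14: N, bond orders sum to 1 (valence 3) → 2 H
  atom 15: C, bond orders sum to 4 (valence 4) → 0 H
  atom 16: C, bond orders sum to 4 (valence 4) → 0 H
  atom 17: C, bond orders sum to 2 (valence 4) → 2 H
  atom 18: C, bond orders sum to 1 (valence 4) → 3 H
  atom 19: C, bond orders sum to 3 (valence 4) → 1 H
  atom 20: C, bond orders sum to 3 (valence 4) → 1 H
  atom 21: C, bond orders sum to 3 (valence 4) → 1 H
  atom 22: C, bond orders sum to 4 (valence 4) → 0 H
  atom 23: C, bond orders sum to 1 (valence 4) → 3 H
Totals → C:18, H:19, Br:1, N:2, O:2.

C18H19BrN2O2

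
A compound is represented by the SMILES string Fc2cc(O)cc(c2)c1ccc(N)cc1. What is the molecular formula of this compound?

C12H10FNO

Walk through each heavy atom and fill implicit hydrogens from standard valence (C 4, N 3, O 2, S 2, halogen 1); for lowercase aromatic atoms, an aromatic c carries 1 H when it has two neighbours and 0 H with three, and aromatic n carries 0 H:
  atom 1: F (halogen, monovalent) → 0 H
  atom 2: aromatic c, 3 neighbours → 0 H
  atom 3: aromatic c, 2 neighbours → 1 H
  atom 4: aromatic c, 3 neighbours → 0 H
  atom 5: O, bond orders sum to 1 (valence 2) → 1 H
  atom 6: aromatic c, 2 neighbours → 1 H
  atom 7: aromatic c, 3 neighbours → 0 H
  atom 8: aromatic c, 2 neighbours → 1 H
  atom 9: aromatic c, 3 neighbours → 0 H
  atom 10: aromatic c, 2 neighbours → 1 H
  atom 11: aromatic c, 2 neighbours → 1 H
  atom 12: aromatic c, 3 neighbours → 0 H
  atom 13: N, bond orders sum to 1 (valence 3) → 2 H
  atom 14: aromatic c, 2 neighbours → 1 H
  atom 15: aromatic c, 2 neighbours → 1 H
Totals → C:12, H:10, F:1, N:1, O:1.
In Hill order: C12H10FNO.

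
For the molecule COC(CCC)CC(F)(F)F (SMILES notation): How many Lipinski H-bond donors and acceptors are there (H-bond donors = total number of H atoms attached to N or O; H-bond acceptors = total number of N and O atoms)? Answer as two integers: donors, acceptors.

0, 1

Donors: find every N or O and count the H atoms it carries.
  atom 2 (O): bond orders sum to 2 → 0 H
Lipinski HBD = 0.
Acceptors: N atoms = 0, O atoms = 1 → HBA = 1.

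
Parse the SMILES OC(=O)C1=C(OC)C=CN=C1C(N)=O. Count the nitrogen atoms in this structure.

Scan the SMILES for N atoms (remember two-letter symbols like Cl and Br are single atoms).
Nitrogen count: 2.

2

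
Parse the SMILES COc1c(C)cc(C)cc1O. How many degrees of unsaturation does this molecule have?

Molecular formula: C9H12O2.
DoU = (2C + 2 + N − H − X) / 2, where X is the halogen count and O/S are ignored.
    = (2·9 + 2 + 0 − 12 − 0) / 2 = 8 / 2 = 4.

4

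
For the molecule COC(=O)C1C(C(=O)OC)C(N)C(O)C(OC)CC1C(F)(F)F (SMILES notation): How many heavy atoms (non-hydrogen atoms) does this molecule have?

Every atom symbol written in the SMILES (organic subset) is one heavy atom; implicit H are not written.
Heavy atoms by element → C:13, F:3, N:1, O:6.
Total: 23.

23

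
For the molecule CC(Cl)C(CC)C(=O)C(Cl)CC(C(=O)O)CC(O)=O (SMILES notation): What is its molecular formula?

C12H18Cl2O5

Walk through each heavy atom and fill implicit hydrogens from standard valence (C 4, N 3, O 2, S 2, halogen 1):
  atom 1: C, bond orders sum to 1 (valence 4) → 3 H
  atom 2: C, bond orders sum to 3 (valence 4) → 1 H
  atom 3: Cl (halogen, monovalent) → 0 H
  atom 4: C, bond orders sum to 3 (valence 4) → 1 H
  atom 5: C, bond orders sum to 2 (valence 4) → 2 H
  atom 6: C, bond orders sum to 1 (valence 4) → 3 H
  atom 7: C, bond orders sum to 4 (valence 4) → 0 H
  atom 8: O, bond orders sum to 2 (valence 2) → 0 H
  atom 9: C, bond orders sum to 3 (valence 4) → 1 H
  atom 10: Cl (halogen, monovalent) → 0 H
  atom 11: C, bond orders sum to 2 (valence 4) → 2 H
  atom 12: C, bond orders sum to 3 (valence 4) → 1 H
  atom 13: C, bond orders sum to 4 (valence 4) → 0 H
  atom 14: O, bond orders sum to 2 (valence 2) → 0 H
  atom 15: O, bond orders sum to 1 (valence 2) → 1 H
  atom 16: C, bond orders sum to 2 (valence 4) → 2 H
  atom 17: C, bond orders sum to 4 (valence 4) → 0 H
  atom 18: O, bond orders sum to 1 (valence 2) → 1 H
  atom 19: O, bond orders sum to 2 (valence 2) → 0 H
Totals → C:12, H:18, Cl:2, O:5.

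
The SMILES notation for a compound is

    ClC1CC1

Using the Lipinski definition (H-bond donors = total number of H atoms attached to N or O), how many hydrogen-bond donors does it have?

0

Donors: find every N or O and count the H atoms it carries.
  (no N or O atoms present)
Lipinski HBD = 0.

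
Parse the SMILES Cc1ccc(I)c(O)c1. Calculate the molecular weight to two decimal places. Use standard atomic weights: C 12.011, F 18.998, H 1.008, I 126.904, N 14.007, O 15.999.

234.04 g/mol

First, the molecular formula is C7H7IO (counting implicit H from valence).
  C: 7 × 12.011 = 84.077
  H: 7 × 1.008 = 7.056
  I: 1 × 126.904 = 126.904
  O: 1 × 15.999 = 15.999
Sum: 7×12.011 + 7×1.008 + 1×126.904 + 1×15.999 = 234.036 → 234.04 g/mol.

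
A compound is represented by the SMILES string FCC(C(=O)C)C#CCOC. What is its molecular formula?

Walk through each heavy atom and fill implicit hydrogens from standard valence (C 4, N 3, O 2, S 2, halogen 1):
  atom 1: F (halogen, monovalent) → 0 H
  atom 2: C, bond orders sum to 2 (valence 4) → 2 H
  atom 3: C, bond orders sum to 3 (valence 4) → 1 H
  atom 4: C, bond orders sum to 4 (valence 4) → 0 H
  atom 5: O, bond orders sum to 2 (valence 2) → 0 H
  atom 6: C, bond orders sum to 1 (valence 4) → 3 H
  atom 7: C, bond orders sum to 4 (valence 4) → 0 H
  atom 8: C, bond orders sum to 4 (valence 4) → 0 H
  atom 9: C, bond orders sum to 2 (valence 4) → 2 H
  atom 10: O, bond orders sum to 2 (valence 2) → 0 H
  atom 11: C, bond orders sum to 1 (valence 4) → 3 H
Totals → C:8, H:11, F:1, O:2.
In Hill order: C8H11FO2.

C8H11FO2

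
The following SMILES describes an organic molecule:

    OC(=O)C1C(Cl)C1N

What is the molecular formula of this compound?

C4H6ClNO2

Walk through each heavy atom and fill implicit hydrogens from standard valence (C 4, N 3, O 2, S 2, halogen 1):
  atom 1: O, bond orders sum to 1 (valence 2) → 1 H
  atom 2: C, bond orders sum to 4 (valence 4) → 0 H
  atom 3: O, bond orders sum to 2 (valence 2) → 0 H
  atom 4: C, bond orders sum to 3 (valence 4) → 1 H
  atom 5: C, bond orders sum to 3 (valence 4) → 1 H
  atom 6: Cl (halogen, monovalent) → 0 H
  atom 7: C, bond orders sum to 3 (valence 4) → 1 H
  atom 8: N, bond orders sum to 1 (valence 3) → 2 H
Totals → C:4, H:6, Cl:1, N:1, O:2.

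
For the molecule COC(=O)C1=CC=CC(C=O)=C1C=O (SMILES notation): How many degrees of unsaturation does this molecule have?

Degree of unsaturation = (number of rings) + (number of π bonds).
Ring closures in the SMILES: 1.
π bonds: 6 double bonds (each 1 DoU) → 6 DoU from unsaturation.
Total DoU = 1 + 6 = 7.

7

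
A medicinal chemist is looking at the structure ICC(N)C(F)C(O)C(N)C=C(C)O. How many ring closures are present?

In SMILES, each pair of matching ring-closure digits denotes one ring-closing bond; the number of such bonds equals the number of independent rings.
Ring-closure bonds here: 0.

0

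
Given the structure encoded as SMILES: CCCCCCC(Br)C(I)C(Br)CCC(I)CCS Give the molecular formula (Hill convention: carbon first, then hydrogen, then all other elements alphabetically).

Walk through each heavy atom and fill implicit hydrogens from standard valence (C 4, N 3, O 2, S 2, halogen 1):
  atom 1: C, bond orders sum to 1 (valence 4) → 3 H
  atom 2: C, bond orders sum to 2 (valence 4) → 2 H
  atom 3: C, bond orders sum to 2 (valence 4) → 2 H
  atom 4: C, bond orders sum to 2 (valence 4) → 2 H
  atom 5: C, bond orders sum to 2 (valence 4) → 2 H
  atom 6: C, bond orders sum to 2 (valence 4) → 2 H
  atom 7: C, bond orders sum to 3 (valence 4) → 1 H
  atom 8: Br (halogen, monovalent) → 0 H
  atom 9: C, bond orders sum to 3 (valence 4) → 1 H
  atom 10: I (halogen, monovalent) → 0 H
  atom 11: C, bond orders sum to 3 (valence 4) → 1 H
  atom 12: Br (halogen, monovalent) → 0 H
  atom 13: C, bond orders sum to 2 (valence 4) → 2 H
  atom 14: C, bond orders sum to 2 (valence 4) → 2 H
  atom 15: C, bond orders sum to 3 (valence 4) → 1 H
  atom 16: I (halogen, monovalent) → 0 H
  atom 17: C, bond orders sum to 2 (valence 4) → 2 H
  atom 18: C, bond orders sum to 2 (valence 4) → 2 H
  atom 19: S, bond orders sum to 1 (valence 2) → 1 H
Totals → C:14, H:26, Br:2, I:2, S:1.
In Hill order: C14H26Br2I2S.

C14H26Br2I2S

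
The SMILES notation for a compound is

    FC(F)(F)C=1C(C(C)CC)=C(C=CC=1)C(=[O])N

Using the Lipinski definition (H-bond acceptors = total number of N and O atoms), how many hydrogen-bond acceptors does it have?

2

N atoms: 1; O atoms: 1.
Lipinski HBA = 1 + 1 = 2.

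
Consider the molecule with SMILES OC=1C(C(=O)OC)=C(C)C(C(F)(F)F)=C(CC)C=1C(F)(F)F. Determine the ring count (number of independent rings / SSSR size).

1

In SMILES, each pair of matching ring-closure digits denotes one ring-closing bond; the number of such bonds equals the number of independent rings.
Ring-closure bonds here: 1.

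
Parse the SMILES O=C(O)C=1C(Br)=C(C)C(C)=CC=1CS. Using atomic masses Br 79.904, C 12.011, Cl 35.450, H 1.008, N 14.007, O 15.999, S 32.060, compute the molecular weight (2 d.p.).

First, the molecular formula is C10H11BrO2S (counting implicit H from valence).
  Br: 1 × 79.904 = 79.904
  C: 10 × 12.011 = 120.110
  H: 11 × 1.008 = 11.088
  O: 2 × 15.999 = 31.998
  S: 1 × 32.060 = 32.060
Sum: 1×79.904 + 10×12.011 + 11×1.008 + 2×15.999 + 1×32.060 = 275.160 → 275.16 g/mol.

275.16 g/mol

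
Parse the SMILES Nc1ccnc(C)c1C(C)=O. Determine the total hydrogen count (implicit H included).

10

Walk through each heavy atom and fill implicit hydrogens from standard valence (C 4, N 3, O 2, S 2, halogen 1); for lowercase aromatic atoms, an aromatic c carries 1 H when it has two neighbours and 0 H with three, and aromatic n carries 0 H:
  atom 1: N, bond orders sum to 1 (valence 3) → 2 H
  atom 2: aromatic c, 3 neighbours → 0 H
  atom 3: aromatic c, 2 neighbours → 1 H
  atom 4: aromatic c, 2 neighbours → 1 H
  atom 5: aromatic n, 2 neighbours → 0 H
  atom 6: aromatic c, 3 neighbours → 0 H
  atom 7: C, bond orders sum to 1 (valence 4) → 3 H
  atom 8: aromatic c, 3 neighbours → 0 H
  atom 9: C, bond orders sum to 4 (valence 4) → 0 H
  atom 10: C, bond orders sum to 1 (valence 4) → 3 H
  atom 11: O, bond orders sum to 2 (valence 2) → 0 H
Total hydrogens: 10.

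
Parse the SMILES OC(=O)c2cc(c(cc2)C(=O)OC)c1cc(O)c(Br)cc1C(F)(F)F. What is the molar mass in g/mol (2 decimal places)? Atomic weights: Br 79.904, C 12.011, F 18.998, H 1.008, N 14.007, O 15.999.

419.15 g/mol

First, the molecular formula is C16H10BrF3O5 (counting implicit H from valence).
  Br: 1 × 79.904 = 79.904
  C: 16 × 12.011 = 192.176
  F: 3 × 18.998 = 56.994
  H: 10 × 1.008 = 10.080
  O: 5 × 15.999 = 79.995
Sum: 1×79.904 + 16×12.011 + 3×18.998 + 10×1.008 + 5×15.999 = 419.149 → 419.15 g/mol.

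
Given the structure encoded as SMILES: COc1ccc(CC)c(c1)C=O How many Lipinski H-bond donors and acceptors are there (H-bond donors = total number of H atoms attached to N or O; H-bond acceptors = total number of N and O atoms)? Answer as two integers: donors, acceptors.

0, 2

Donors: find every N or O and count the H atoms it carries.
  atom 2 (O): bond orders sum to 2 → 0 H
  atom 12 (O): bond orders sum to 2 → 0 H
Lipinski HBD = 0.
Acceptors: N atoms = 0, O atoms = 2 → HBA = 2.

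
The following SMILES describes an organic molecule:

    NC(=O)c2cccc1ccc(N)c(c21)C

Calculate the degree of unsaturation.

8

Molecular formula: C12H12N2O.
DoU = (2C + 2 + N − H − X) / 2, where X is the halogen count and O/S are ignored.
    = (2·12 + 2 + 2 − 12 − 0) / 2 = 16 / 2 = 8.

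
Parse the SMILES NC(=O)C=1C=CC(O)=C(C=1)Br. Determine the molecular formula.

Walk through each heavy atom and fill implicit hydrogens from standard valence (C 4, N 3, O 2, S 2, halogen 1):
  atom 1: N, bond orders sum to 1 (valence 3) → 2 H
  atom 2: C, bond orders sum to 4 (valence 4) → 0 H
  atom 3: O, bond orders sum to 2 (valence 2) → 0 H
  atom 4: C, bond orders sum to 4 (valence 4) → 0 H
  atom 5: C, bond orders sum to 3 (valence 4) → 1 H
  atom 6: C, bond orders sum to 3 (valence 4) → 1 H
  atom 7: C, bond orders sum to 4 (valence 4) → 0 H
  atom 8: O, bond orders sum to 1 (valence 2) → 1 H
  atom 9: C, bond orders sum to 4 (valence 4) → 0 H
  atom 10: C, bond orders sum to 3 (valence 4) → 1 H
  atom 11: Br (halogen, monovalent) → 0 H
Totals → C:7, H:6, Br:1, N:1, O:2.
In Hill order: C7H6BrNO2.

C7H6BrNO2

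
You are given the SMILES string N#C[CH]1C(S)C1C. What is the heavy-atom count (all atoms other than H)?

Every atom symbol written in the SMILES (organic subset) is one heavy atom; implicit H are not written.
Heavy atoms by element → C:5, N:1, S:1.
Total: 7.

7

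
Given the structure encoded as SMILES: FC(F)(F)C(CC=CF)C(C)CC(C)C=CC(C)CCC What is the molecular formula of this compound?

C17H28F4

Walk through each heavy atom and fill implicit hydrogens from standard valence (C 4, N 3, O 2, S 2, halogen 1):
  atom 1: F (halogen, monovalent) → 0 H
  atom 2: C, bond orders sum to 4 (valence 4) → 0 H
  atom 3: F (halogen, monovalent) → 0 H
  atom 4: F (halogen, monovalent) → 0 H
  atom 5: C, bond orders sum to 3 (valence 4) → 1 H
  atom 6: C, bond orders sum to 2 (valence 4) → 2 H
  atom 7: C, bond orders sum to 3 (valence 4) → 1 H
  atom 8: C, bond orders sum to 3 (valence 4) → 1 H
  atom 9: F (halogen, monovalent) → 0 H
  atom 10: C, bond orders sum to 3 (valence 4) → 1 H
  atom 11: C, bond orders sum to 1 (valence 4) → 3 H
  atom 12: C, bond orders sum to 2 (valence 4) → 2 H
  atom 13: C, bond orders sum to 3 (valence 4) → 1 H
  atom 14: C, bond orders sum to 1 (valence 4) → 3 H
  atom 15: C, bond orders sum to 3 (valence 4) → 1 H
  atom 16: C, bond orders sum to 3 (valence 4) → 1 H
  atom 17: C, bond orders sum to 3 (valence 4) → 1 H
  atom 18: C, bond orders sum to 1 (valence 4) → 3 H
  atom 19: C, bond orders sum to 2 (valence 4) → 2 H
  atom 20: C, bond orders sum to 2 (valence 4) → 2 H
  atom 21: C, bond orders sum to 1 (valence 4) → 3 H
Totals → C:17, H:28, F:4.
In Hill order: C17H28F4.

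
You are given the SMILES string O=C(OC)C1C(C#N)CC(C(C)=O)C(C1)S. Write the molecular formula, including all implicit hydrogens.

C11H15NO3S

Walk through each heavy atom and fill implicit hydrogens from standard valence (C 4, N 3, O 2, S 2, halogen 1):
  atom 1: O, bond orders sum to 2 (valence 2) → 0 H
  atom 2: C, bond orders sum to 4 (valence 4) → 0 H
  atom 3: O, bond orders sum to 2 (valence 2) → 0 H
  atom 4: C, bond orders sum to 1 (valence 4) → 3 H
  atom 5: C, bond orders sum to 3 (valence 4) → 1 H
  atom 6: C, bond orders sum to 3 (valence 4) → 1 H
  atom 7: C, bond orders sum to 4 (valence 4) → 0 H
  atom 8: N, bond orders sum to 3 (valence 3) → 0 H
  atom 9: C, bond orders sum to 2 (valence 4) → 2 H
  atom 10: C, bond orders sum to 3 (valence 4) → 1 H
  atom 11: C, bond orders sum to 4 (valence 4) → 0 H
  atom 12: C, bond orders sum to 1 (valence 4) → 3 H
  atom 13: O, bond orders sum to 2 (valence 2) → 0 H
  atom 14: C, bond orders sum to 3 (valence 4) → 1 H
  atom 15: C, bond orders sum to 2 (valence 4) → 2 H
  atom 16: S, bond orders sum to 1 (valence 2) → 1 H
Totals → C:11, H:15, N:1, O:3, S:1.
In Hill order: C11H15NO3S.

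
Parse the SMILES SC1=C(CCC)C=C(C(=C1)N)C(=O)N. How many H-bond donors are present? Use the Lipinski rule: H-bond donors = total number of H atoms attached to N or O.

Donors: find every N or O and count the H atoms it carries.
  atom 11 (N): bond orders sum to 1 → 2 H
  atom 13 (O): bond orders sum to 2 → 0 H
  atom 14 (N): bond orders sum to 1 → 2 H
Lipinski HBD = 4.

4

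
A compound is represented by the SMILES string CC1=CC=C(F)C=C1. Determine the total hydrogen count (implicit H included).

7

Walk through each heavy atom and fill implicit hydrogens from standard valence (C 4, N 3, O 2, S 2, halogen 1):
  atom 1: C, bond orders sum to 1 (valence 4) → 3 H
  atom 2: C, bond orders sum to 4 (valence 4) → 0 H
  atom 3: C, bond orders sum to 3 (valence 4) → 1 H
  atom 4: C, bond orders sum to 3 (valence 4) → 1 H
  atom 5: C, bond orders sum to 4 (valence 4) → 0 H
  atom 6: F (halogen, monovalent) → 0 H
  atom 7: C, bond orders sum to 3 (valence 4) → 1 H
  atom 8: C, bond orders sum to 3 (valence 4) → 1 H
Total hydrogens: 7.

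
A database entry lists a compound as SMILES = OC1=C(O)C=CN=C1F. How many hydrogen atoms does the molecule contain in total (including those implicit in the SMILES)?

Walk through each heavy atom and fill implicit hydrogens from standard valence (C 4, N 3, O 2, S 2, halogen 1):
  atom 1: O, bond orders sum to 1 (valence 2) → 1 H
  atom 2: C, bond orders sum to 4 (valence 4) → 0 H
  atom 3: C, bond orders sum to 4 (valence 4) → 0 H
  atom 4: O, bond orders sum to 1 (valence 2) → 1 H
  atom 5: C, bond orders sum to 3 (valence 4) → 1 H
  atom 6: C, bond orders sum to 3 (valence 4) → 1 H
  atom 7: N, bond orders sum to 3 (valence 3) → 0 H
  atom 8: C, bond orders sum to 4 (valence 4) → 0 H
  atom 9: F (halogen, monovalent) → 0 H
Total hydrogens: 4.

4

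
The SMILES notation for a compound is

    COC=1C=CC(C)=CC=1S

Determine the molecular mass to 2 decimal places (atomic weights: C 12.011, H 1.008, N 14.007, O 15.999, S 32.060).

First, the molecular formula is C8H10OS (counting implicit H from valence).
  C: 8 × 12.011 = 96.088
  H: 10 × 1.008 = 10.080
  O: 1 × 15.999 = 15.999
  S: 1 × 32.060 = 32.060
Sum: 8×12.011 + 10×1.008 + 1×15.999 + 1×32.060 = 154.227 → 154.23 g/mol.

154.23 g/mol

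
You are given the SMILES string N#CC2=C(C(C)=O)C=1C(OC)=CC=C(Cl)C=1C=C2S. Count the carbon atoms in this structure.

14

Count every carbon token in the SMILES (each C, including those in ring-closure positions and inside branches).
Carbon count: 14.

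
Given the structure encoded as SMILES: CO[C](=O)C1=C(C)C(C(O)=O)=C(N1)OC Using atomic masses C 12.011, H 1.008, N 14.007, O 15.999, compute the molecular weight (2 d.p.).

213.19 g/mol

First, the molecular formula is C9H11NO5 (counting implicit H from valence).
  C: 9 × 12.011 = 108.099
  H: 11 × 1.008 = 11.088
  N: 1 × 14.007 = 14.007
  O: 5 × 15.999 = 79.995
Sum: 9×12.011 + 11×1.008 + 1×14.007 + 5×15.999 = 213.189 → 213.19 g/mol.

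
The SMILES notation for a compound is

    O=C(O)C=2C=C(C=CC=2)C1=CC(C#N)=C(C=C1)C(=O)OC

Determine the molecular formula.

C16H11NO4

Walk through each heavy atom and fill implicit hydrogens from standard valence (C 4, N 3, O 2, S 2, halogen 1):
  atom 1: O, bond orders sum to 2 (valence 2) → 0 H
  atom 2: C, bond orders sum to 4 (valence 4) → 0 H
  atom 3: O, bond orders sum to 1 (valence 2) → 1 H
  atom 4: C, bond orders sum to 4 (valence 4) → 0 H
  atom 5: C, bond orders sum to 3 (valence 4) → 1 H
  atom 6: C, bond orders sum to 4 (valence 4) → 0 H
  atom 7: C, bond orders sum to 3 (valence 4) → 1 H
  atom 8: C, bond orders sum to 3 (valence 4) → 1 H
  atom 9: C, bond orders sum to 3 (valence 4) → 1 H
  atom 10: C, bond orders sum to 4 (valence 4) → 0 H
  atom 11: C, bond orders sum to 3 (valence 4) → 1 H
  atom 12: C, bond orders sum to 4 (valence 4) → 0 H
  atom 13: C, bond orders sum to 4 (valence 4) → 0 H
  atom 14: N, bond orders sum to 3 (valence 3) → 0 H
  atom 15: C, bond orders sum to 4 (valence 4) → 0 H
  atom 16: C, bond orders sum to 3 (valence 4) → 1 H
  atom 17: C, bond orders sum to 3 (valence 4) → 1 H
  atom 18: C, bond orders sum to 4 (valence 4) → 0 H
  atom 19: O, bond orders sum to 2 (valence 2) → 0 H
  atom 20: O, bond orders sum to 2 (valence 2) → 0 H
  atom 21: C, bond orders sum to 1 (valence 4) → 3 H
Totals → C:16, H:11, N:1, O:4.
In Hill order: C16H11NO4.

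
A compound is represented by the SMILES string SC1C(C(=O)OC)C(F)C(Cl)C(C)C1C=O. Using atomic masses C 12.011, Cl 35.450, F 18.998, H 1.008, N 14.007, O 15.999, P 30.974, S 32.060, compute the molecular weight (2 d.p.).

268.73 g/mol

First, the molecular formula is C10H14ClFO3S (counting implicit H from valence).
  C: 10 × 12.011 = 120.110
  Cl: 1 × 35.450 = 35.450
  F: 1 × 18.998 = 18.998
  H: 14 × 1.008 = 14.112
  O: 3 × 15.999 = 47.997
  S: 1 × 32.060 = 32.060
Sum: 10×12.011 + 1×35.450 + 1×18.998 + 14×1.008 + 3×15.999 + 1×32.060 = 268.727 → 268.73 g/mol.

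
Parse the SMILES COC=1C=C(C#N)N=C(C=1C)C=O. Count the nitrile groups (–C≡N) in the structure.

1

The nitrile motif appears at heavy-atom position 6 in the SMILES.
Other groups present: 1 aldehyde, 1 ether.
Nitrile count: 1.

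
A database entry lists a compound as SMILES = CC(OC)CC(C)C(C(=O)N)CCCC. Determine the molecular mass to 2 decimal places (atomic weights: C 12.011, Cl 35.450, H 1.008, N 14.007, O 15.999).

First, the molecular formula is C12H25NO2 (counting implicit H from valence).
  C: 12 × 12.011 = 144.132
  H: 25 × 1.008 = 25.200
  N: 1 × 14.007 = 14.007
  O: 2 × 15.999 = 31.998
Sum: 12×12.011 + 25×1.008 + 1×14.007 + 2×15.999 = 215.337 → 215.34 g/mol.

215.34 g/mol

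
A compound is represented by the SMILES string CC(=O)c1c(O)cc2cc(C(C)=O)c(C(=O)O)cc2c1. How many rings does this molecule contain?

In SMILES, each pair of matching ring-closure digits denotes one ring-closing bond; the number of such bonds equals the number of independent rings.
Ring-closure bonds here: 2.

2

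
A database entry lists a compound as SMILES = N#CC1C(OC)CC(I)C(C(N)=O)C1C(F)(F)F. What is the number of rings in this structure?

In SMILES, each pair of matching ring-closure digits denotes one ring-closing bond; the number of such bonds equals the number of independent rings.
Ring-closure bonds here: 1.

1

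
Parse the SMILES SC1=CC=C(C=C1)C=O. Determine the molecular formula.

C7H6OS

Walk through each heavy atom and fill implicit hydrogens from standard valence (C 4, N 3, O 2, S 2, halogen 1):
  atom 1: S, bond orders sum to 1 (valence 2) → 1 H
  atom 2: C, bond orders sum to 4 (valence 4) → 0 H
  atom 3: C, bond orders sum to 3 (valence 4) → 1 H
  atom 4: C, bond orders sum to 3 (valence 4) → 1 H
  atom 5: C, bond orders sum to 4 (valence 4) → 0 H
  atom 6: C, bond orders sum to 3 (valence 4) → 1 H
  atom 7: C, bond orders sum to 3 (valence 4) → 1 H
  atom 8: C, bond orders sum to 3 (valence 4) → 1 H
  atom 9: O, bond orders sum to 2 (valence 2) → 0 H
Totals → C:7, H:6, O:1, S:1.
In Hill order: C7H6OS.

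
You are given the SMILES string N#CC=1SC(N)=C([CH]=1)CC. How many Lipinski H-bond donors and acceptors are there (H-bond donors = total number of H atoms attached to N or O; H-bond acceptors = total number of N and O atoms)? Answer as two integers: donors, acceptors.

2, 2

Donors: find every N or O and count the H atoms it carries.
  atom 1 (N): bond orders sum to 3 → 0 H
  atom 6 (N): bond orders sum to 1 → 2 H
Lipinski HBD = 2.
Acceptors: N atoms = 2, O atoms = 0 → HBA = 2.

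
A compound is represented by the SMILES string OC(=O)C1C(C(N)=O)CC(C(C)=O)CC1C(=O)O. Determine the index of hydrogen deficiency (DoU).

Degree of unsaturation = (number of rings) + (number of π bonds).
Ring closures in the SMILES: 1.
π bonds: 4 double bonds (each 1 DoU) → 4 DoU from unsaturation.
Total DoU = 1 + 4 = 5.

5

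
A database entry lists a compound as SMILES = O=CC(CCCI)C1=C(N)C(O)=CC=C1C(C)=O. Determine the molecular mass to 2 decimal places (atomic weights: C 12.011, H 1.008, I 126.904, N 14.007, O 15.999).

361.18 g/mol

First, the molecular formula is C13H16INO3 (counting implicit H from valence).
  C: 13 × 12.011 = 156.143
  H: 16 × 1.008 = 16.128
  I: 1 × 126.904 = 126.904
  N: 1 × 14.007 = 14.007
  O: 3 × 15.999 = 47.997
Sum: 13×12.011 + 16×1.008 + 1×126.904 + 1×14.007 + 3×15.999 = 361.179 → 361.18 g/mol.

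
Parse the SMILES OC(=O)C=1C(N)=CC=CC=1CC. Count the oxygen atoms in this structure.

2

Scan the SMILES for O atoms (remember two-letter symbols like Cl and Br are single atoms).
Oxygen count: 2.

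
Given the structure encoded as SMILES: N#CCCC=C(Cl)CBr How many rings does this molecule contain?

0

In SMILES, each pair of matching ring-closure digits denotes one ring-closing bond; the number of such bonds equals the number of independent rings.
Ring-closure bonds here: 0.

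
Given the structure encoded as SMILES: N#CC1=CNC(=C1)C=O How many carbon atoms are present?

Count every carbon token in the SMILES (each C, including those in ring-closure positions and inside branches).
Carbon count: 6.

6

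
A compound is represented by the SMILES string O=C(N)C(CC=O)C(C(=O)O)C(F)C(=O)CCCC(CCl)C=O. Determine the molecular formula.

C14H19ClFNO6

Walk through each heavy atom and fill implicit hydrogens from standard valence (C 4, N 3, O 2, S 2, halogen 1):
  atom 1: O, bond orders sum to 2 (valence 2) → 0 H
  atom 2: C, bond orders sum to 4 (valence 4) → 0 H
  atom 3: N, bond orders sum to 1 (valence 3) → 2 H
  atom 4: C, bond orders sum to 3 (valence 4) → 1 H
  atom 5: C, bond orders sum to 2 (valence 4) → 2 H
  atom 6: C, bond orders sum to 3 (valence 4) → 1 H
  atom 7: O, bond orders sum to 2 (valence 2) → 0 H
  atom 8: C, bond orders sum to 3 (valence 4) → 1 H
  atom 9: C, bond orders sum to 4 (valence 4) → 0 H
  atom 10: O, bond orders sum to 2 (valence 2) → 0 H
  atom 11: O, bond orders sum to 1 (valence 2) → 1 H
  atom 12: C, bond orders sum to 3 (valence 4) → 1 H
  atom 13: F (halogen, monovalent) → 0 H
  atom 14: C, bond orders sum to 4 (valence 4) → 0 H
  atom 15: O, bond orders sum to 2 (valence 2) → 0 H
  atom 16: C, bond orders sum to 2 (valence 4) → 2 H
  atom 17: C, bond orders sum to 2 (valence 4) → 2 H
  atom 18: C, bond orders sum to 2 (valence 4) → 2 H
  atom 19: C, bond orders sum to 3 (valence 4) → 1 H
  atom 20: C, bond orders sum to 2 (valence 4) → 2 H
  atom 21: Cl (halogen, monovalent) → 0 H
  atom 22: C, bond orders sum to 3 (valence 4) → 1 H
  atom 23: O, bond orders sum to 2 (valence 2) → 0 H
Totals → C:14, H:19, Cl:1, F:1, N:1, O:6.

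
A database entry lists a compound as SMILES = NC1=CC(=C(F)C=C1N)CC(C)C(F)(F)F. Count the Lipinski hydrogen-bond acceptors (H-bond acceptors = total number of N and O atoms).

2

N atoms: 2; O atoms: 0.
Lipinski HBA = 2 + 0 = 2.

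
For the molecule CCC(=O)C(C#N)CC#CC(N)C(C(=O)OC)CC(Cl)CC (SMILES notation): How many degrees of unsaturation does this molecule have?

Degree of unsaturation = (number of rings) + (number of π bonds).
Ring closures in the SMILES: 0.
π bonds: 2 double bonds (each 1 DoU), 2 triple bonds (each 2 DoU) → 6 DoU from unsaturation.
Total DoU = 0 + 6 = 6.

6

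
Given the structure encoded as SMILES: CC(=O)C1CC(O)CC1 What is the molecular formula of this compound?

C7H12O2

Walk through each heavy atom and fill implicit hydrogens from standard valence (C 4, N 3, O 2, S 2, halogen 1):
  atom 1: C, bond orders sum to 1 (valence 4) → 3 H
  atom 2: C, bond orders sum to 4 (valence 4) → 0 H
  atom 3: O, bond orders sum to 2 (valence 2) → 0 H
  atom 4: C, bond orders sum to 3 (valence 4) → 1 H
  atom 5: C, bond orders sum to 2 (valence 4) → 2 H
  atom 6: C, bond orders sum to 3 (valence 4) → 1 H
  atom 7: O, bond orders sum to 1 (valence 2) → 1 H
  atom 8: C, bond orders sum to 2 (valence 4) → 2 H
  atom 9: C, bond orders sum to 2 (valence 4) → 2 H
Totals → C:7, H:12, O:2.
In Hill order: C7H12O2.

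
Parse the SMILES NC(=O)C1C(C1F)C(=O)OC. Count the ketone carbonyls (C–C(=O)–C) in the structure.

Scan the SMILES for the ketone motif — none present.
Groups that are present: 1 amide, 1 ester.

0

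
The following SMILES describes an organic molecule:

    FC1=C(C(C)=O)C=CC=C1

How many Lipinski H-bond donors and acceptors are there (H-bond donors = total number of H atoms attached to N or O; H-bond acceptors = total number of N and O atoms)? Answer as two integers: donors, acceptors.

0, 1

Donors: find every N or O and count the H atoms it carries.
  atom 6 (O): bond orders sum to 2 → 0 H
Lipinski HBD = 0.
Acceptors: N atoms = 0, O atoms = 1 → HBA = 1.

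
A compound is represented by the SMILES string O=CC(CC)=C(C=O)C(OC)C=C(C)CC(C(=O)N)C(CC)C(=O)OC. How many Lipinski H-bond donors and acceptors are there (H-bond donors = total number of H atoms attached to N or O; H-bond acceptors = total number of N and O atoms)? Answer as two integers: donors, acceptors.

Donors: find every N or O and count the H atoms it carries.
  atom 1 (O): bond orders sum to 2 → 0 H
  atom 8 (O): bond orders sum to 2 → 0 H
  atom 10 (O): bond orders sum to 2 → 0 H
  atom 18 (O): bond orders sum to 2 → 0 H
  atom 19 (N): bond orders sum to 1 → 2 H
  atom 24 (O): bond orders sum to 2 → 0 H
  atom 25 (O): bond orders sum to 2 → 0 H
Lipinski HBD = 2.
Acceptors: N atoms = 1, O atoms = 6 → HBA = 7.

2, 7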